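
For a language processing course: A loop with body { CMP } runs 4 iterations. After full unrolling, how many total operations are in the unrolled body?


Loop body operations: CMP (1 op per iteration)
Unrolling 4 iterations:
  Iteration 1: CMP (1 ops)
  Iteration 2: CMP (1 ops)
  Iteration 3: CMP (1 ops)
  Iteration 4: CMP (1 ops)
Total: 4 iterations * 1 ops/iter = 4 operations

4


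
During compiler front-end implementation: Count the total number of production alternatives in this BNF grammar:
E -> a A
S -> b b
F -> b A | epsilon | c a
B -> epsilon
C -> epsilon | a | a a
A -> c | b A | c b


Counting alternatives per rule:
  E: 1 alternative(s)
  S: 1 alternative(s)
  F: 3 alternative(s)
  B: 1 alternative(s)
  C: 3 alternative(s)
  A: 3 alternative(s)
Sum: 1 + 1 + 3 + 1 + 3 + 3 = 12

12


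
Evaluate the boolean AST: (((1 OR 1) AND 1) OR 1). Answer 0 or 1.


Step 1: Evaluate inner node
  1 OR 1 = 1
Step 2: Evaluate next node
  1 AND 1 = 1
Step 3: Evaluate root node
  1 OR 1 = 1

1


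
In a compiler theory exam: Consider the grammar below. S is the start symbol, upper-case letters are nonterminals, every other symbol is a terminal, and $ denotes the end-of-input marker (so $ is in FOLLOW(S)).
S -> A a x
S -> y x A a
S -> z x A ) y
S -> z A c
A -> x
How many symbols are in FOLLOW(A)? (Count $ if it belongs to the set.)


S is the start symbol and does not occur in any rule body, so FOLLOW(S) = {$}.
Examining every occurrence of A in a rule body:
  S -> A a x : A is followed by terminal 'a' -> add 'a'
  S -> y x A a : A is followed by terminal 'a' -> add 'a' (already in the set)
  S -> z x A ) y : A is followed by terminal ')' -> add ')'
  S -> z A c : A is followed by terminal 'c' -> add 'c'
  A -> x : A does not occur in the body -> contributes nothing
FOLLOW(A) = {), a, c}
Count: 3

3


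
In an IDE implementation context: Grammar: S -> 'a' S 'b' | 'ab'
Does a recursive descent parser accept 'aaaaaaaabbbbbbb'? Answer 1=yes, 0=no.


Grammar accepts strings of the form a^n b^n (n >= 1)
Word: 'aaaaaaaabbbbbbb'
Counting: 8 a's and 7 b's
Check: 8 == 7? No
Mismatch: a-count != b-count
Rejected

0


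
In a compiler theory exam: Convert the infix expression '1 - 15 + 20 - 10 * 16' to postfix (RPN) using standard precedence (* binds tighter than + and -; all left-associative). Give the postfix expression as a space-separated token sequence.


Applying the shunting-yard algorithm:
  Operand 1 -> output
  Push '-' onto operator stack -> op-stack: [-]
  Operand 15 -> output
  See '+' (prec 1); top '-' (prec 1) >= it -> pop '-' to output
  Push '+' onto operator stack -> op-stack: [+]
  Operand 20 -> output
  See '-' (prec 1); top '+' (prec 1) >= it -> pop '+' to output
  Push '-' onto operator stack -> op-stack: [-]
  Operand 10 -> output
  Push '*' onto operator stack -> op-stack: [-, *]
  Operand 16 -> output
  End of input: pop '*' to output
  End of input: pop '-' to output
Postfix result: 1 15 - 20 + 10 16 * -

1 15 - 20 + 10 16 * -


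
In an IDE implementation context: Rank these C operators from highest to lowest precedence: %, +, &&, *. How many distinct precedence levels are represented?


Looking up precedence for each operator:
  % -> precedence 6
  + -> precedence 5
  && -> precedence 2
  * -> precedence 6
Sorted highest to lowest: %, *, +, &&
Distinct precedence values: [6, 5, 2]
Number of distinct levels: 3

3


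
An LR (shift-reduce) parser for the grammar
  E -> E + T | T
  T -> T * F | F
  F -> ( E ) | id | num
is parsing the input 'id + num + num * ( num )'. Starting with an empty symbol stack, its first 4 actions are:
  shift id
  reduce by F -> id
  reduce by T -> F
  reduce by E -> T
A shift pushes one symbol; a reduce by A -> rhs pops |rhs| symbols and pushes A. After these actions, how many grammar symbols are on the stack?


Tracking the symbol stack through each action:
  Action 1: shift 'id' : push -> stack = [id] (size 1)
  Action 2: reduce by F -> id : pop 1, push F -> stack = [F] (size 1)
  Action 3: reduce by T -> F : pop 1, push T -> stack = [T] (size 1)
  Action 4: reduce by E -> T : pop 1, push E -> stack = [E] (size 1)
Final stack size: 1

1


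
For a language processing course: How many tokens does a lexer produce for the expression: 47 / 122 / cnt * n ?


Scanning '47 / 122 / cnt * n'
Token 1: '47' -> integer_literal
Token 2: '/' -> operator
Token 3: '122' -> integer_literal
Token 4: '/' -> operator
Token 5: 'cnt' -> identifier
Token 6: '*' -> operator
Token 7: 'n' -> identifier
Total tokens: 7

7


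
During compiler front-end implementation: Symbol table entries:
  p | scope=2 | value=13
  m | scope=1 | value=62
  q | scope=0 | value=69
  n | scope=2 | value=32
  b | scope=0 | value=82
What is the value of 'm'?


Searching symbol table for 'm':
  p | scope=2 | value=13
  m | scope=1 | value=62 <- MATCH
  q | scope=0 | value=69
  n | scope=2 | value=32
  b | scope=0 | value=82
Found 'm' at scope 1 with value 62

62


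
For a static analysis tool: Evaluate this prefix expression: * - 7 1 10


Parsing prefix expression: * - 7 1 10
Step 1: Innermost operation '- 7 1'
  7 - 1 = 6
Step 2: Outer operation '* [6] 10'
  6 * 10 = 60

60


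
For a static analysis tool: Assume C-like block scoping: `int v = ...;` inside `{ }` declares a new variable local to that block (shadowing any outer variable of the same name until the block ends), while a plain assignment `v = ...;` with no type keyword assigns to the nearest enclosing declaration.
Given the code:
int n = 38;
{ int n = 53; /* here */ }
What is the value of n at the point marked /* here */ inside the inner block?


Analyzing scoping rules:
Outer scope: declares n = 38
Inner block: 'int n = 53;' declares a NEW n that shadows the outer one
Inside the block the inner declaration is in scope -> 53
Result: 53

53


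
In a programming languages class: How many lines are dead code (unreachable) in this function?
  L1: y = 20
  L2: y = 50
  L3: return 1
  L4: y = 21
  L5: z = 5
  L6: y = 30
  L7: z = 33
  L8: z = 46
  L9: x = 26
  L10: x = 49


Analyzing control flow:
  L1: reachable (before return)
  L2: reachable (before return)
  L3: reachable (return statement)
  L4: DEAD (after return at L3)
  L5: DEAD (after return at L3)
  L6: DEAD (after return at L3)
  L7: DEAD (after return at L3)
  L8: DEAD (after return at L3)
  L9: DEAD (after return at L3)
  L10: DEAD (after return at L3)
Return at L3, total lines = 10
Dead lines: L4 through L10
Count: 7

7


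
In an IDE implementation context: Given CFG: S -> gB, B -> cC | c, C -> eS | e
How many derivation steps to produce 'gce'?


Grammar: S -> gB, B -> cC | c, C -> eS | e
Deriving 'gce':
Step 1: S -> gB => gB
Step 2: B -> cC => gcC
Step 3: C -> e => gce
Total derivation steps: 3

3


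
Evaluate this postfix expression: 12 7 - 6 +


Processing tokens left to right:
Push 12, Push 7
Pop 12 and 7, compute 12 - 7 = 5, push 5
Push 6
Pop 5 and 6, compute 5 + 6 = 11, push 11
Stack result: 11

11


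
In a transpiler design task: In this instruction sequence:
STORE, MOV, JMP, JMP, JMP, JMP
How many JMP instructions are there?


Scanning instruction sequence for JMP:
  Position 1: STORE
  Position 2: MOV
  Position 3: JMP <- MATCH
  Position 4: JMP <- MATCH
  Position 5: JMP <- MATCH
  Position 6: JMP <- MATCH
Matches at positions: [3, 4, 5, 6]
Total JMP count: 4

4


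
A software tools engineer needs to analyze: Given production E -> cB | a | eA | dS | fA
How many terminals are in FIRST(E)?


Production: E -> cB | a | eA | dS | fA
Examining each alternative for leading terminals:
  E -> cB : first terminal = 'c'
  E -> a : first terminal = 'a'
  E -> eA : first terminal = 'e'
  E -> dS : first terminal = 'd'
  E -> fA : first terminal = 'f'
FIRST(E) = {a, c, d, e, f}
Count: 5

5


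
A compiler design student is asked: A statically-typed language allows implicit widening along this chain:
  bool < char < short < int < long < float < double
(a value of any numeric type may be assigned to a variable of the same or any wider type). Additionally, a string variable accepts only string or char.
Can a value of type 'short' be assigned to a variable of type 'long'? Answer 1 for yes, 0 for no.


Target variable type: long
Source value type: short
Numeric ranks: short=2, long=4
Widening allowed iff rank(source) <= rank(target): 2 <= 4? Yes
Result: 1

1


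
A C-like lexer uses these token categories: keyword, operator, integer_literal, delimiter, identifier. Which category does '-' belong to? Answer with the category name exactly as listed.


Token: '-'
Checking categories:
  identifier: no
  integer_literal: no
  operator: YES
  keyword: no
  delimiter: no
Category: operator

operator


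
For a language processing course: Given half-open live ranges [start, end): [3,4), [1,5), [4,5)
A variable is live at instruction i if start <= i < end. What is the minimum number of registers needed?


Live ranges:
  Var0: [3, 4)
  Var1: [1, 5)
  Var2: [4, 5)
Sweep-line events (position, delta, active):
  pos=1 start -> active=1
  pos=3 start -> active=2
  pos=4 end -> active=1
  pos=4 start -> active=2
  pos=5 end -> active=1
  pos=5 end -> active=0
Maximum simultaneous active: 2
Minimum registers needed: 2

2


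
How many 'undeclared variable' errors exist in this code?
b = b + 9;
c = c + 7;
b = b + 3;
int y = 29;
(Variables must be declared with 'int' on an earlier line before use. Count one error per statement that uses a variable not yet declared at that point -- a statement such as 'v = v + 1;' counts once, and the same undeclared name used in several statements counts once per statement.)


Scanning code line by line:
  Line 1: use 'b' -> ERROR (undeclared)
  Line 2: use 'c' -> ERROR (undeclared)
  Line 3: use 'b' -> ERROR (undeclared)
  Line 4: declare 'y' -> declared = ['y']
Total undeclared variable errors: 3

3


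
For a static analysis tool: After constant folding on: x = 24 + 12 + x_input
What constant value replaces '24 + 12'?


Identifying constant sub-expression:
  Original: x = 24 + 12 + x_input
  24 and 12 are both compile-time constants
  Evaluating: 24 + 12 = 36
  After folding: x = 36 + x_input

36


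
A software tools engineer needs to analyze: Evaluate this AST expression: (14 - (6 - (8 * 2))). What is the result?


Expression: (14 - (6 - (8 * 2)))
Evaluating step by step:
  8 * 2 = 16
  6 - 16 = -10
  14 - -10 = 24
Result: 24

24


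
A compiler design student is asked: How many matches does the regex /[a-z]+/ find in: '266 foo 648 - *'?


Pattern: /[a-z]+/ (identifiers)
Input: '266 foo 648 - *'
Scanning for matches:
  Match 1: 'foo'
Total matches: 1

1


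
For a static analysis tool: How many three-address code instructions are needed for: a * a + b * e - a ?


Expression: a * a + b * e - a
Generating three-address code (respecting * over +/- precedence):
  Instruction 1: t1 = a * a
  Instruction 2: t2 = b * e
  Instruction 3: t3 = t1 + t2
  Instruction 4: t4 = t3 - a
Total instructions: 4

4


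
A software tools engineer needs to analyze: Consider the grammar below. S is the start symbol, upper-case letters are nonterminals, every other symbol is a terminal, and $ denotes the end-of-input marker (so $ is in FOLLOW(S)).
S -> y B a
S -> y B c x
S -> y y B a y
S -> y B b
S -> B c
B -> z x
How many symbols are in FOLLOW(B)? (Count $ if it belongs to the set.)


S is the start symbol and does not occur in any rule body, so FOLLOW(S) = {$}.
Examining every occurrence of B in a rule body:
  S -> y B a : B is followed by terminal 'a' -> add 'a'
  S -> y B c x : B is followed by terminal 'c' -> add 'c'
  S -> y y B a y : B is followed by terminal 'a' -> add 'a' (already in the set)
  S -> y B b : B is followed by terminal 'b' -> add 'b'
  S -> B c : B is followed by terminal 'c' -> add 'c' (already in the set)
  B -> z x : B does not occur in the body -> contributes nothing
FOLLOW(B) = {a, b, c}
Count: 3

3


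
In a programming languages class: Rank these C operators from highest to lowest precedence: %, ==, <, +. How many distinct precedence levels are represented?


Looking up precedence for each operator:
  % -> precedence 6
  == -> precedence 3
  < -> precedence 4
  + -> precedence 5
Sorted highest to lowest: %, +, <, ==
Distinct precedence values: [6, 5, 4, 3]
Number of distinct levels: 4

4


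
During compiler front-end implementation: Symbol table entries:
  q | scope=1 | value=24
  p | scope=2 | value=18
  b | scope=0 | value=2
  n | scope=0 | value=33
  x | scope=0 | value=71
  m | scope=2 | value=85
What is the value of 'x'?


Searching symbol table for 'x':
  q | scope=1 | value=24
  p | scope=2 | value=18
  b | scope=0 | value=2
  n | scope=0 | value=33
  x | scope=0 | value=71 <- MATCH
  m | scope=2 | value=85
Found 'x' at scope 0 with value 71

71


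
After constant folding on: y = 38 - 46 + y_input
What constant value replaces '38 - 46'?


Identifying constant sub-expression:
  Original: y = 38 - 46 + y_input
  38 and 46 are both compile-time constants
  Evaluating: 38 - 46 = -8
  After folding: y = -8 + y_input

-8


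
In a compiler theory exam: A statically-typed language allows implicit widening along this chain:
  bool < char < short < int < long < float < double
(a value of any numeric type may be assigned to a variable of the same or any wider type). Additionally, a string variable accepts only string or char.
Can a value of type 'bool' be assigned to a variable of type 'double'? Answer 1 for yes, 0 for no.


Target variable type: double
Source value type: bool
Numeric ranks: bool=0, double=6
Widening allowed iff rank(source) <= rank(target): 0 <= 6? Yes
Result: 1

1


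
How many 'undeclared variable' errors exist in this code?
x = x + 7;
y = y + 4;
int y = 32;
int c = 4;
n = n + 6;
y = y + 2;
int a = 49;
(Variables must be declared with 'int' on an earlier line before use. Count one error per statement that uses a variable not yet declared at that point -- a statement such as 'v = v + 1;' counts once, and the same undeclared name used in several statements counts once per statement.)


Scanning code line by line:
  Line 1: use 'x' -> ERROR (undeclared)
  Line 2: use 'y' -> ERROR (undeclared)
  Line 3: declare 'y' -> declared = ['y']
  Line 4: declare 'c' -> declared = ['c', 'y']
  Line 5: use 'n' -> ERROR (undeclared)
  Line 6: use 'y' -> OK (declared)
  Line 7: declare 'a' -> declared = ['a', 'c', 'y']
Total undeclared variable errors: 3

3


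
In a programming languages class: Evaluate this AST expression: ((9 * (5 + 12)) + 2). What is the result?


Expression: ((9 * (5 + 12)) + 2)
Evaluating step by step:
  5 + 12 = 17
  9 * 17 = 153
  153 + 2 = 155
Result: 155

155


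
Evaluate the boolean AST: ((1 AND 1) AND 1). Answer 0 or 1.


Step 1: Evaluate inner node
  1 AND 1 = 1
Step 2: Evaluate root node
  1 AND 1 = 1

1


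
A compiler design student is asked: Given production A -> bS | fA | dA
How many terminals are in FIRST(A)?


Production: A -> bS | fA | dA
Examining each alternative for leading terminals:
  A -> bS : first terminal = 'b'
  A -> fA : first terminal = 'f'
  A -> dA : first terminal = 'd'
FIRST(A) = {b, d, f}
Count: 3

3


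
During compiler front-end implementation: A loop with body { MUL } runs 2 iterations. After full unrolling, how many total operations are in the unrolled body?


Loop body operations: MUL (1 op per iteration)
Unrolling 2 iterations:
  Iteration 1: MUL (1 ops)
  Iteration 2: MUL (1 ops)
Total: 2 iterations * 1 ops/iter = 2 operations

2


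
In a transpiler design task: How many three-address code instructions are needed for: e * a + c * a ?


Expression: e * a + c * a
Generating three-address code (respecting * over +/- precedence):
  Instruction 1: t1 = e * a
  Instruction 2: t2 = c * a
  Instruction 3: t3 = t1 + t2
Total instructions: 3

3


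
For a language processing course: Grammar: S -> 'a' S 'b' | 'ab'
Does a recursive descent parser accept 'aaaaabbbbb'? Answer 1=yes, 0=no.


Grammar accepts strings of the form a^n b^n (n >= 1)
Word: 'aaaaabbbbb'
Counting: 5 a's and 5 b's
Check: 5 == 5? Yes
Derivation (S -> aSb applied 4 time(s), then S -> ab): S => aSb => aaSbb => aaaSbbb => aaaaSbbbb => aaaaabbbbb
Accepted

1


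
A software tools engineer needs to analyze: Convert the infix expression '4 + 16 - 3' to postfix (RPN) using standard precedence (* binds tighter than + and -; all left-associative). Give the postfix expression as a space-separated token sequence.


Applying the shunting-yard algorithm:
  Operand 4 -> output
  Push '+' onto operator stack -> op-stack: [+]
  Operand 16 -> output
  See '-' (prec 1); top '+' (prec 1) >= it -> pop '+' to output
  Push '-' onto operator stack -> op-stack: [-]
  Operand 3 -> output
  End of input: pop '-' to output
Postfix result: 4 16 + 3 -

4 16 + 3 -


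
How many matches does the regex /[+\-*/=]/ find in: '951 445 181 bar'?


Pattern: /[+\-*/=]/ (operators)
Input: '951 445 181 bar'
Scanning for matches:
Total matches: 0

0


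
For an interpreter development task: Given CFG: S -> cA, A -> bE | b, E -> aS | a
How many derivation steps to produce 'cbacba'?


Grammar: S -> cA, A -> bE | b, E -> aS | a
Deriving 'cbacba':
Step 1: S -> cA => cA
Step 2: A -> bE => cbE
Step 3: E -> aS => cbaS
Step 4: S -> cA => cbacA
Step 5: A -> bE => cbacbE
Step 6: E -> a => cbacba
Total derivation steps: 6

6


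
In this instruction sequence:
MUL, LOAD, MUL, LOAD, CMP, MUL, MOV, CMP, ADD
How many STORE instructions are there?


Scanning instruction sequence for STORE:
  Position 1: MUL
  Position 2: LOAD
  Position 3: MUL
  Position 4: LOAD
  Position 5: CMP
  Position 6: MUL
  Position 7: MOV
  Position 8: CMP
  Position 9: ADD
Matches at positions: []
Total STORE count: 0

0


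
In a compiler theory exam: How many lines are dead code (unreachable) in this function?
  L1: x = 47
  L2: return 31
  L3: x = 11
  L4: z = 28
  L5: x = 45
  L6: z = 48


Analyzing control flow:
  L1: reachable (before return)
  L2: reachable (return statement)
  L3: DEAD (after return at L2)
  L4: DEAD (after return at L2)
  L5: DEAD (after return at L2)
  L6: DEAD (after return at L2)
Return at L2, total lines = 6
Dead lines: L3 through L6
Count: 4

4


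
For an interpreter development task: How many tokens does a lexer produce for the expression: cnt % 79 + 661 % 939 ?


Scanning 'cnt % 79 + 661 % 939'
Token 1: 'cnt' -> identifier
Token 2: '%' -> operator
Token 3: '79' -> integer_literal
Token 4: '+' -> operator
Token 5: '661' -> integer_literal
Token 6: '%' -> operator
Token 7: '939' -> integer_literal
Total tokens: 7

7


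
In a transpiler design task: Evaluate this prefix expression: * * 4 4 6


Parsing prefix expression: * * 4 4 6
Step 1: Innermost operation '* 4 4'
  4 * 4 = 16
Step 2: Outer operation '* [16] 6'
  16 * 6 = 96

96


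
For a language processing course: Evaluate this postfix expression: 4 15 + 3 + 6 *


Processing tokens left to right:
Push 4, Push 15
Pop 4 and 15, compute 4 + 15 = 19, push 19
Push 3
Pop 19 and 3, compute 19 + 3 = 22, push 22
Push 6
Pop 22 and 6, compute 22 * 6 = 132, push 132
Stack result: 132

132


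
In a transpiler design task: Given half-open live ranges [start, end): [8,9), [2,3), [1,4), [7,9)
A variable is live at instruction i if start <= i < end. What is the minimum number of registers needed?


Live ranges:
  Var0: [8, 9)
  Var1: [2, 3)
  Var2: [1, 4)
  Var3: [7, 9)
Sweep-line events (position, delta, active):
  pos=1 start -> active=1
  pos=2 start -> active=2
  pos=3 end -> active=1
  pos=4 end -> active=0
  pos=7 start -> active=1
  pos=8 start -> active=2
  pos=9 end -> active=1
  pos=9 end -> active=0
Maximum simultaneous active: 2
Minimum registers needed: 2

2


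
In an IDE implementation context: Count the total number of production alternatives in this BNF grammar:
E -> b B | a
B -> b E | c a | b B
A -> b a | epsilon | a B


Counting alternatives per rule:
  E: 2 alternative(s)
  B: 3 alternative(s)
  A: 3 alternative(s)
Sum: 2 + 3 + 3 = 8

8


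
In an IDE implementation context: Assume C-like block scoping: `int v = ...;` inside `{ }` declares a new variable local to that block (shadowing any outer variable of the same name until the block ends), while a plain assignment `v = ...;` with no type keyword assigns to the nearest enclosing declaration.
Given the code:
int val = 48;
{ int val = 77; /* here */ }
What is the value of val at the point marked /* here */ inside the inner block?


Analyzing scoping rules:
Outer scope: declares val = 48
Inner block: 'int val = 77;' declares a NEW val that shadows the outer one
Inside the block the inner declaration is in scope -> 77
Result: 77

77


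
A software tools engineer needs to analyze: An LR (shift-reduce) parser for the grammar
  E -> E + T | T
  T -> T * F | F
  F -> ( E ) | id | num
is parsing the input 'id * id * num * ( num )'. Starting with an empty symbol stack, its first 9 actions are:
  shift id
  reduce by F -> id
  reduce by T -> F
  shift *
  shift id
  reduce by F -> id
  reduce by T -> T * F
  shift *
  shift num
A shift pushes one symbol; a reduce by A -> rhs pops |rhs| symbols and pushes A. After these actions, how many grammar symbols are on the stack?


Tracking the symbol stack through each action:
  Action 1: shift 'id' : push -> stack = [id] (size 1)
  Action 2: reduce by F -> id : pop 1, push F -> stack = [F] (size 1)
  Action 3: reduce by T -> F : pop 1, push T -> stack = [T] (size 1)
  Action 4: shift '*' : push -> stack = [T, *] (size 2)
  Action 5: shift 'id' : push -> stack = [T, *, id] (size 3)
  Action 6: reduce by F -> id : pop 1, push F -> stack = [T, *, F] (size 3)
  Action 7: reduce by T -> T * F : pop 3, push T -> stack = [T] (size 1)
  Action 8: shift '*' : push -> stack = [T, *] (size 2)
  Action 9: shift 'num' : push -> stack = [T, *, num] (size 3)
Final stack size: 3

3


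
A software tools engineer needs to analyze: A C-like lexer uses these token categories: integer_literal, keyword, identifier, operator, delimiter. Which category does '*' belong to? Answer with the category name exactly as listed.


Token: '*'
Checking categories:
  identifier: no
  integer_literal: no
  operator: YES
  keyword: no
  delimiter: no
Category: operator

operator


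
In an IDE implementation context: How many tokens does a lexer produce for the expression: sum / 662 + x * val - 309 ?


Scanning 'sum / 662 + x * val - 309'
Token 1: 'sum' -> identifier
Token 2: '/' -> operator
Token 3: '662' -> integer_literal
Token 4: '+' -> operator
Token 5: 'x' -> identifier
Token 6: '*' -> operator
Token 7: 'val' -> identifier
Token 8: '-' -> operator
Token 9: '309' -> integer_literal
Total tokens: 9

9


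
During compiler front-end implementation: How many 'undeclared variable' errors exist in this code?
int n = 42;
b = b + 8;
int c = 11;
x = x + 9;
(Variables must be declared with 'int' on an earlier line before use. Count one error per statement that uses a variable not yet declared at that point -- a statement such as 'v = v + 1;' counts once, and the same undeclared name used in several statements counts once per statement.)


Scanning code line by line:
  Line 1: declare 'n' -> declared = ['n']
  Line 2: use 'b' -> ERROR (undeclared)
  Line 3: declare 'c' -> declared = ['c', 'n']
  Line 4: use 'x' -> ERROR (undeclared)
Total undeclared variable errors: 2

2


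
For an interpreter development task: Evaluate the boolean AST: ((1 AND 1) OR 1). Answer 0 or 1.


Step 1: Evaluate inner node
  1 AND 1 = 1
Step 2: Evaluate root node
  1 OR 1 = 1

1


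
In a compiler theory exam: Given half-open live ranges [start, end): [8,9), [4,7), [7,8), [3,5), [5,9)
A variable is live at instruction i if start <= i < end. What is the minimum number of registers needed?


Live ranges:
  Var0: [8, 9)
  Var1: [4, 7)
  Var2: [7, 8)
  Var3: [3, 5)
  Var4: [5, 9)
Sweep-line events (position, delta, active):
  pos=3 start -> active=1
  pos=4 start -> active=2
  pos=5 end -> active=1
  pos=5 start -> active=2
  pos=7 end -> active=1
  pos=7 start -> active=2
  pos=8 end -> active=1
  pos=8 start -> active=2
  pos=9 end -> active=1
  pos=9 end -> active=0
Maximum simultaneous active: 2
Minimum registers needed: 2

2


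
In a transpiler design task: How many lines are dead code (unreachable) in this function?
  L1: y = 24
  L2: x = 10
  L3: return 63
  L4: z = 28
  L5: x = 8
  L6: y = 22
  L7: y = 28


Analyzing control flow:
  L1: reachable (before return)
  L2: reachable (before return)
  L3: reachable (return statement)
  L4: DEAD (after return at L3)
  L5: DEAD (after return at L3)
  L6: DEAD (after return at L3)
  L7: DEAD (after return at L3)
Return at L3, total lines = 7
Dead lines: L4 through L7
Count: 4

4


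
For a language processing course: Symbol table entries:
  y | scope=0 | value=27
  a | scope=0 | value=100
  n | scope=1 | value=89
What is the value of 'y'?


Searching symbol table for 'y':
  y | scope=0 | value=27 <- MATCH
  a | scope=0 | value=100
  n | scope=1 | value=89
Found 'y' at scope 0 with value 27

27


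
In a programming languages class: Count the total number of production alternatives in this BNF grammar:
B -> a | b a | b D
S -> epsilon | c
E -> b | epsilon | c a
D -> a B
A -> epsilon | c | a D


Counting alternatives per rule:
  B: 3 alternative(s)
  S: 2 alternative(s)
  E: 3 alternative(s)
  D: 1 alternative(s)
  A: 3 alternative(s)
Sum: 3 + 2 + 3 + 1 + 3 = 12

12


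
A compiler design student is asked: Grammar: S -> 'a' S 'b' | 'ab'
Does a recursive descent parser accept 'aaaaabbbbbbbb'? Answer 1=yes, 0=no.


Grammar accepts strings of the form a^n b^n (n >= 1)
Word: 'aaaaabbbbbbbb'
Counting: 5 a's and 8 b's
Check: 5 == 8? No
Mismatch: a-count != b-count
Rejected

0


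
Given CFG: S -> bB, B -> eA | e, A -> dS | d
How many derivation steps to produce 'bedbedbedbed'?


Grammar: S -> bB, B -> eA | e, A -> dS | d
Deriving 'bedbedbedbed':
Step 1: S -> bB => bB
Step 2: B -> eA => beA
Step 3: A -> dS => bedS
Step 4: S -> bB => bedbB
Step 5: B -> eA => bedbeA
Step 6: A -> dS => bedbedS
Step 7: S -> bB => bedbedbB
Step 8: B -> eA => bedbedbeA
Step 9: A -> dS => bedbedbedS
Step 10: S -> bB => bedbedbedbB
Step 11: B -> eA => bedbedbedbeA
Step 12: A -> d => bedbedbedbed
Total derivation steps: 12

12


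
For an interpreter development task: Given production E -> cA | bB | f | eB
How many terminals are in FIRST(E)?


Production: E -> cA | bB | f | eB
Examining each alternative for leading terminals:
  E -> cA : first terminal = 'c'
  E -> bB : first terminal = 'b'
  E -> f : first terminal = 'f'
  E -> eB : first terminal = 'e'
FIRST(E) = {b, c, e, f}
Count: 4

4


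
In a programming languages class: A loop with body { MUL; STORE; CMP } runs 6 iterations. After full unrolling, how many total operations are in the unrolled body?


Loop body operations: MUL, STORE, CMP (3 ops per iteration)
Unrolling 6 iterations:
  Iteration 1: MUL, STORE, CMP (3 ops)
  Iteration 2: MUL, STORE, CMP (3 ops)
  Iteration 3: MUL, STORE, CMP (3 ops)
  Iteration 4: MUL, STORE, CMP (3 ops)
  Iteration 5: MUL, STORE, CMP (3 ops)
  Iteration 6: MUL, STORE, CMP (3 ops)
Total: 6 iterations * 3 ops/iter = 18 operations

18


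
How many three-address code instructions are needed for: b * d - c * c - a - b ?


Expression: b * d - c * c - a - b
Generating three-address code (respecting * over +/- precedence):
  Instruction 1: t1 = b * d
  Instruction 2: t2 = c * c
  Instruction 3: t3 = t1 - t2
  Instruction 4: t4 = t3 - a
  Instruction 5: t5 = t4 - b
Total instructions: 5

5


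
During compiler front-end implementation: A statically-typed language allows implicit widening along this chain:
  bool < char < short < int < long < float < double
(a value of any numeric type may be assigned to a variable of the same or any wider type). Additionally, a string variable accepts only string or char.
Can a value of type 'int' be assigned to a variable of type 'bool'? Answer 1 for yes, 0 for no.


Target variable type: bool
Source value type: int
Numeric ranks: int=3, bool=0
Widening allowed iff rank(source) <= rank(target): 3 <= 0? No
Result: 0

0


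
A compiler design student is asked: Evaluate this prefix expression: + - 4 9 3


Parsing prefix expression: + - 4 9 3
Step 1: Innermost operation '- 4 9'
  4 - 9 = -5
Step 2: Outer operation '+ [-5] 3'
  -5 + 3 = -2

-2


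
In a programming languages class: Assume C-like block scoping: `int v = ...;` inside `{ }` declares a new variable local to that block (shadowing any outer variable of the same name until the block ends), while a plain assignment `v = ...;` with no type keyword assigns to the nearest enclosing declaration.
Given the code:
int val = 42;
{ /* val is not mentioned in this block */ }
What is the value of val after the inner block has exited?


Analyzing scoping rules:
Outer scope: declares val = 42
Inner block: val is neither redeclared nor assigned -> unchanged
After the block -> 42
Result: 42

42


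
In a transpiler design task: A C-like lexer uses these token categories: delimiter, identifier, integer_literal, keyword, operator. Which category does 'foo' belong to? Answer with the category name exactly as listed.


Token: 'foo'
Checking categories:
  identifier: YES
  integer_literal: no
  operator: no
  keyword: no
  delimiter: no
Category: identifier

identifier


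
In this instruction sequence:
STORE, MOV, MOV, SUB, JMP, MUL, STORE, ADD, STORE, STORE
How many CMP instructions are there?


Scanning instruction sequence for CMP:
  Position 1: STORE
  Position 2: MOV
  Position 3: MOV
  Position 4: SUB
  Position 5: JMP
  Position 6: MUL
  Position 7: STORE
  Position 8: ADD
  Position 9: STORE
  Position 10: STORE
Matches at positions: []
Total CMP count: 0

0


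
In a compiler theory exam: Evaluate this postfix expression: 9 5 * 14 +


Processing tokens left to right:
Push 9, Push 5
Pop 9 and 5, compute 9 * 5 = 45, push 45
Push 14
Pop 45 and 14, compute 45 + 14 = 59, push 59
Stack result: 59

59


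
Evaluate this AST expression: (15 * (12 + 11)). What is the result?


Expression: (15 * (12 + 11))
Evaluating step by step:
  12 + 11 = 23
  15 * 23 = 345
Result: 345

345


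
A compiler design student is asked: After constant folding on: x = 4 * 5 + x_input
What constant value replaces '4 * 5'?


Identifying constant sub-expression:
  Original: x = 4 * 5 + x_input
  4 and 5 are both compile-time constants
  Evaluating: 4 * 5 = 20
  After folding: x = 20 + x_input

20


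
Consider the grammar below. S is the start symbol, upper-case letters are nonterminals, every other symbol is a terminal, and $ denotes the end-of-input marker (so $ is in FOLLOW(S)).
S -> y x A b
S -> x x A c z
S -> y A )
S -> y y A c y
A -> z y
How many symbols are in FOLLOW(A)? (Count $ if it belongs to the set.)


S is the start symbol and does not occur in any rule body, so FOLLOW(S) = {$}.
Examining every occurrence of A in a rule body:
  S -> y x A b : A is followed by terminal 'b' -> add 'b'
  S -> x x A c z : A is followed by terminal 'c' -> add 'c'
  S -> y A ) : A is followed by terminal ')' -> add ')'
  S -> y y A c y : A is followed by terminal 'c' -> add 'c' (already in the set)
  A -> z y : A does not occur in the body -> contributes nothing
FOLLOW(A) = {), b, c}
Count: 3

3


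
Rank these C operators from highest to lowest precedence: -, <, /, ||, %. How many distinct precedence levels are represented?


Looking up precedence for each operator:
  - -> precedence 5
  < -> precedence 4
  / -> precedence 6
  || -> precedence 1
  % -> precedence 6
Sorted highest to lowest: /, %, -, <, ||
Distinct precedence values: [6, 5, 4, 1]
Number of distinct levels: 4

4


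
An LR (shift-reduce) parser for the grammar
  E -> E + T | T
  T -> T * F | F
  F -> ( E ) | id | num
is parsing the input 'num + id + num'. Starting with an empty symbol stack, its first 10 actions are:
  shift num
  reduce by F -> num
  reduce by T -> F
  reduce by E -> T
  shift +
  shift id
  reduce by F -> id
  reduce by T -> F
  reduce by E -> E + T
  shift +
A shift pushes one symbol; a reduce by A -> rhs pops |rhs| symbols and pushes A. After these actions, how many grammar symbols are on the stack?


Tracking the symbol stack through each action:
  Action 1: shift 'num' : push -> stack = [num] (size 1)
  Action 2: reduce by F -> num : pop 1, push F -> stack = [F] (size 1)
  Action 3: reduce by T -> F : pop 1, push T -> stack = [T] (size 1)
  Action 4: reduce by E -> T : pop 1, push E -> stack = [E] (size 1)
  Action 5: shift '+' : push -> stack = [E, +] (size 2)
  Action 6: shift 'id' : push -> stack = [E, +, id] (size 3)
  Action 7: reduce by F -> id : pop 1, push F -> stack = [E, +, F] (size 3)
  Action 8: reduce by T -> F : pop 1, push T -> stack = [E, +, T] (size 3)
  Action 9: reduce by E -> E + T : pop 3, push E -> stack = [E] (size 1)
  Action 10: shift '+' : push -> stack = [E, +] (size 2)
Final stack size: 2

2


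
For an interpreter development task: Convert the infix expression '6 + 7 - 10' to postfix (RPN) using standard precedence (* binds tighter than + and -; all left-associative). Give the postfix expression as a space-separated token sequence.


Applying the shunting-yard algorithm:
  Operand 6 -> output
  Push '+' onto operator stack -> op-stack: [+]
  Operand 7 -> output
  See '-' (prec 1); top '+' (prec 1) >= it -> pop '+' to output
  Push '-' onto operator stack -> op-stack: [-]
  Operand 10 -> output
  End of input: pop '-' to output
Postfix result: 6 7 + 10 -

6 7 + 10 -


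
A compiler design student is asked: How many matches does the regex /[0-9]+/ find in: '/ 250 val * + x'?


Pattern: /[0-9]+/ (int literals)
Input: '/ 250 val * + x'
Scanning for matches:
  Match 1: '250'
Total matches: 1

1


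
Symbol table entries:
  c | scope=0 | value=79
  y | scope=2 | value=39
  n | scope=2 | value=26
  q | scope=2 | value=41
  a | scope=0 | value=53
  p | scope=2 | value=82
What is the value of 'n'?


Searching symbol table for 'n':
  c | scope=0 | value=79
  y | scope=2 | value=39
  n | scope=2 | value=26 <- MATCH
  q | scope=2 | value=41
  a | scope=0 | value=53
  p | scope=2 | value=82
Found 'n' at scope 2 with value 26

26


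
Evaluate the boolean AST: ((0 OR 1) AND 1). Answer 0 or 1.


Step 1: Evaluate inner node
  0 OR 1 = 1
Step 2: Evaluate root node
  1 AND 1 = 1

1


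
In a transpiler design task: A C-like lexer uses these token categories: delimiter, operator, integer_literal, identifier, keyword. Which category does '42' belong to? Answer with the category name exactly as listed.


Token: '42'
Checking categories:
  identifier: no
  integer_literal: YES
  operator: no
  keyword: no
  delimiter: no
Category: integer_literal

integer_literal


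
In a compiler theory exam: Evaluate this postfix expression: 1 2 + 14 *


Processing tokens left to right:
Push 1, Push 2
Pop 1 and 2, compute 1 + 2 = 3, push 3
Push 14
Pop 3 and 14, compute 3 * 14 = 42, push 42
Stack result: 42

42


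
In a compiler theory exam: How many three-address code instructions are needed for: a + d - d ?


Expression: a + d - d
Generating three-address code (respecting * over +/- precedence):
  Instruction 1: t1 = a + d
  Instruction 2: t2 = t1 - d
Total instructions: 2

2


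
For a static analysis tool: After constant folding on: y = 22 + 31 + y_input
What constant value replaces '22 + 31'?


Identifying constant sub-expression:
  Original: y = 22 + 31 + y_input
  22 and 31 are both compile-time constants
  Evaluating: 22 + 31 = 53
  After folding: y = 53 + y_input

53


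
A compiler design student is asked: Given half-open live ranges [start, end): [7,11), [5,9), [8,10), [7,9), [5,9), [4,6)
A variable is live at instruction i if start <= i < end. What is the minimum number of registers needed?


Live ranges:
  Var0: [7, 11)
  Var1: [5, 9)
  Var2: [8, 10)
  Var3: [7, 9)
  Var4: [5, 9)
  Var5: [4, 6)
Sweep-line events (position, delta, active):
  pos=4 start -> active=1
  pos=5 start -> active=2
  pos=5 start -> active=3
  pos=6 end -> active=2
  pos=7 start -> active=3
  pos=7 start -> active=4
  pos=8 start -> active=5
  pos=9 end -> active=4
  pos=9 end -> active=3
  pos=9 end -> active=2
  pos=10 end -> active=1
  pos=11 end -> active=0
Maximum simultaneous active: 5
Minimum registers needed: 5

5


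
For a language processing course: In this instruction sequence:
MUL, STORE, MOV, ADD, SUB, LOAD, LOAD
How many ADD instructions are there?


Scanning instruction sequence for ADD:
  Position 1: MUL
  Position 2: STORE
  Position 3: MOV
  Position 4: ADD <- MATCH
  Position 5: SUB
  Position 6: LOAD
  Position 7: LOAD
Matches at positions: [4]
Total ADD count: 1

1


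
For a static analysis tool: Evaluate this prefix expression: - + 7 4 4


Parsing prefix expression: - + 7 4 4
Step 1: Innermost operation '+ 7 4'
  7 + 4 = 11
Step 2: Outer operation '- [11] 4'
  11 - 4 = 7

7


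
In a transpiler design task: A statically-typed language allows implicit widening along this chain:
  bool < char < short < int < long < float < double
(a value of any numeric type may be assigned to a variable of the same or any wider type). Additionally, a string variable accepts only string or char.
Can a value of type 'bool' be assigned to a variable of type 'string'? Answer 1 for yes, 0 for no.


Target variable type: string
Source value type: bool
Rule: string accepts only {string, char}
  source 'bool' in {string, char}? No
Result: 0

0


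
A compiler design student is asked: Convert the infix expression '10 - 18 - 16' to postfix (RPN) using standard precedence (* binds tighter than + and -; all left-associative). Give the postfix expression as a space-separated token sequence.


Applying the shunting-yard algorithm:
  Operand 10 -> output
  Push '-' onto operator stack -> op-stack: [-]
  Operand 18 -> output
  See '-' (prec 1); top '-' (prec 1) >= it -> pop '-' to output
  Push '-' onto operator stack -> op-stack: [-]
  Operand 16 -> output
  End of input: pop '-' to output
Postfix result: 10 18 - 16 -

10 18 - 16 -


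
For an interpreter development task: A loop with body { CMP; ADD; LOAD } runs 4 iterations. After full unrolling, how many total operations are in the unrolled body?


Loop body operations: CMP, ADD, LOAD (3 ops per iteration)
Unrolling 4 iterations:
  Iteration 1: CMP, ADD, LOAD (3 ops)
  Iteration 2: CMP, ADD, LOAD (3 ops)
  Iteration 3: CMP, ADD, LOAD (3 ops)
  Iteration 4: CMP, ADD, LOAD (3 ops)
Total: 4 iterations * 3 ops/iter = 12 operations

12


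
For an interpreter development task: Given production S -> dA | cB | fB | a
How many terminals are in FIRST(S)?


Production: S -> dA | cB | fB | a
Examining each alternative for leading terminals:
  S -> dA : first terminal = 'd'
  S -> cB : first terminal = 'c'
  S -> fB : first terminal = 'f'
  S -> a : first terminal = 'a'
FIRST(S) = {a, c, d, f}
Count: 4

4


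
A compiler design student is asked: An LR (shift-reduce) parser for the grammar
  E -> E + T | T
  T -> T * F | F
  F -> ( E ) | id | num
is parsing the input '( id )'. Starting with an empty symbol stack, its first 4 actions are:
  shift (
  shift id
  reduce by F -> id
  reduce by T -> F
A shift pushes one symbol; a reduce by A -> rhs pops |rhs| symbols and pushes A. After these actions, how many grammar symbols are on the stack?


Tracking the symbol stack through each action:
  Action 1: shift '(' : push -> stack = [(] (size 1)
  Action 2: shift 'id' : push -> stack = [(, id] (size 2)
  Action 3: reduce by F -> id : pop 1, push F -> stack = [(, F] (size 2)
  Action 4: reduce by T -> F : pop 1, push T -> stack = [(, T] (size 2)
Final stack size: 2

2


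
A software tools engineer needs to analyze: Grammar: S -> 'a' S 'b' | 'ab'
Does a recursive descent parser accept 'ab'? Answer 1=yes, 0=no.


Grammar accepts strings of the form a^n b^n (n >= 1)
Word: 'ab'
Counting: 1 a's and 1 b's
Check: 1 == 1? Yes
Derivation (S -> aSb applied 0 time(s), then S -> ab): S => ab
Accepted

1


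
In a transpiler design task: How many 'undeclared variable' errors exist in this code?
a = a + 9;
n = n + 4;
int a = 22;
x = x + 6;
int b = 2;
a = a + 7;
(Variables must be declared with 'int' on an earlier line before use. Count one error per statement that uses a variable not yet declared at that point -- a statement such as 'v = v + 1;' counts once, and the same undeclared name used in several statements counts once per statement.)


Scanning code line by line:
  Line 1: use 'a' -> ERROR (undeclared)
  Line 2: use 'n' -> ERROR (undeclared)
  Line 3: declare 'a' -> declared = ['a']
  Line 4: use 'x' -> ERROR (undeclared)
  Line 5: declare 'b' -> declared = ['a', 'b']
  Line 6: use 'a' -> OK (declared)
Total undeclared variable errors: 3

3
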